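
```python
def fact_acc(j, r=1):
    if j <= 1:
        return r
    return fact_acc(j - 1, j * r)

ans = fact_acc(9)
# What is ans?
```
Call trace:
fact_acc(j=9, r=1)
  fact_acc(j=8, r=9)
    fact_acc(j=7, r=72)
      fact_acc(j=6, r=504)
        fact_acc(j=5, r=3024)
          fact_acc(j=4, r=15120)
            fact_acc(j=3, r=60480)
              fact_acc(j=2, r=181440)
                fact_acc(j=1, r=362880)
                -> return 362880
              -> return 362880
            -> return 362880
          -> return 362880
        -> return 362880
      -> return 362880
    -> return 362880
  -> return 362880
-> return 362880

Final answer: 362880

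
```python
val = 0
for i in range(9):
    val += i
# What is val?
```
Trace:
  val=0
  val=0, i=0
  val=1, i=1
  val=3, i=2
  val=6, i=3
  val=10, i=4
  val=15, i=5
  val=21, i=6
  val=28, i=7
  val=36, i=8

Final answer: 36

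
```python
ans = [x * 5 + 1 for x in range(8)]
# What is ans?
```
Trace:
  x=0
  x=1
  x=2
  x=3
  x=4
  x=5
  x=6
  x=7
  ans=[1, 6, 11, 16, 21, 26, 31, 36]

Final answer: [1, 6, 11, 16, 21, 26, 31, 36]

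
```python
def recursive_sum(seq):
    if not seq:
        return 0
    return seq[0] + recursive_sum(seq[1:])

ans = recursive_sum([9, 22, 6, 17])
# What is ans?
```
Call trace:
recursive_sum(seq=[9, 22, 6, 17])
  recursive_sum(seq=[22, 6, 17])
    recursive_sum(seq=[6, 17])
      recursive_sum(seq=[17])
        recursive_sum(seq=[])
        -> return 0
      -> return 17
    -> return 23
  -> return 45
-> return 54

Final answer: 54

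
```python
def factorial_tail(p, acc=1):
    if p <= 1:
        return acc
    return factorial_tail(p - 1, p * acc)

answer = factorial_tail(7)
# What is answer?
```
Call trace:
factorial_tail(p=7, acc=1)
  factorial_tail(p=6, acc=7)
    factorial_tail(p=5, acc=42)
      factorial_tail(p=4, acc=210)
        factorial_tail(p=3, acc=840)
          factorial_tail(p=2, acc=2520)
            factorial_tail(p=1, acc=5040)
            -> return 5040
          -> return 5040
        -> return 5040
      -> return 5040
    -> return 5040
  -> return 5040
-> return 5040

Final answer: 5040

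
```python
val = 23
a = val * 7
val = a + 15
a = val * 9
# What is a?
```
Trace:
  val=23
  val=23, a=161
  val=176, a=161
  val=176, a=1584

Final answer: 1584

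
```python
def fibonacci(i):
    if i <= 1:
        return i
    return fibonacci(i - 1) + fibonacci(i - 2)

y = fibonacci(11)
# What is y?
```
Call trace (a repeated sub-call is expanded the first time; later identical calls just restate its return value):
fibonacci(i=11)
  fibonacci(i=10)
    fibonacci(i=9)
      fibonacci(i=8)
        fibonacci(i=7)
          fibonacci(i=6)
            fibonacci(i=5)
              fibonacci(i=4)
                fibonacci(i=3)
                  fibonacci(i=2)
                    fibonacci(i=1)
                    -> return 1
                    fibonacci(i=0)
                    -> return 0
                  -> return 1
                  fibonacci(i=1)
                  -> return 1
                -> return 2
                fibonacci(i=2) -> return 1  (same call as traced above)
              -> return 3
              fibonacci(i=3) -> return 2  (same call as traced above)
            -> return 5
            fibonacci(i=4) -> return 3  (same call as traced above)
          -> return 8
          fibonacci(i=5) -> return 5  (same call as traced above)
        -> return 13
        fibonacci(i=6) -> return 8  (same call as traced above)
      -> return 21
      fibonacci(i=7) -> return 13  (same call as traced above)
    -> return 34
    fibonacci(i=8) -> return 21  (same call as traced above)
  -> return 55
  fibonacci(i=9) -> return 34  (same call as traced above)
-> return 89

Final answer: 89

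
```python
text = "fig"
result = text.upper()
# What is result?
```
Trace:
  text='fig'
  text='fig', result='FIG'

Final answer: 'FIG'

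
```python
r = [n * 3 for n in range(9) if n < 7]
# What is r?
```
Trace:
  n=0
  n=1
  n=2
  n=3
  n=4
  n=5
  n=6
  n=7
  n=8
  r=[0, 3, 6, 9, 12, 15, 18]

Final answer: [0, 3, 6, 9, 12, 15, 18]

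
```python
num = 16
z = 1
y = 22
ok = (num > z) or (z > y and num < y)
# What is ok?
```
Trace:
  num=16
  num=16, z=1
  num=16, z=1, y=22
  num=16, z=1, y=22, ok=True

Final answer: True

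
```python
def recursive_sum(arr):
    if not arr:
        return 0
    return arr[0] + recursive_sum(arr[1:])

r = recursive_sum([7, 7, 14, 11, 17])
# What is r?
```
Call trace:
recursive_sum(arr=[7, 7, 14, 11, 17])
  recursive_sum(arr=[7, 14, 11, 17])
    recursive_sum(arr=[14, 11, 17])
      recursive_sum(arr=[11, 17])
        recursive_sum(arr=[17])
          recursive_sum(arr=[])
          -> return 0
        -> return 17
      -> return 28
    -> return 42
  -> return 49
-> return 56

Final answer: 56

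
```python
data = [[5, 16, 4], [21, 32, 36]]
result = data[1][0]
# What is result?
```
Trace:
  data=[[5, 16, 4], [21, 32, 36]]
  data=[[5, 16, 4], [21, 32, 36]], result=21

Final answer: 21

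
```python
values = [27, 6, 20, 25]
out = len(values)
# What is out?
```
Trace:
  values=[27, 6, 20, 25]
  values=[27, 6, 20, 25], out=4

Final answer: 4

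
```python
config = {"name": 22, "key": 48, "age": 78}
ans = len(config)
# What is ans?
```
Trace:
  config={'name': 22, 'key': 48, 'age': 78}
  config={'name': 22, 'key': 48, 'age': 78}, ans=3

Final answer: 3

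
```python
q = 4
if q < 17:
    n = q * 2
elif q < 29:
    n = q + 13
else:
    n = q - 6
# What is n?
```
Trace:
  q=4
  q=4, n=8

Final answer: 8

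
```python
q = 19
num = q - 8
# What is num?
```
Trace:
  q=19
  q=19, num=11

Final answer: 11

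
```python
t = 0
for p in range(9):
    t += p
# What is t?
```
Trace:
  t=0
  t=0, p=0
  t=1, p=1
  t=3, p=2
  t=6, p=3
  t=10, p=4
  t=15, p=5
  t=21, p=6
  t=28, p=7
  t=36, p=8

Final answer: 36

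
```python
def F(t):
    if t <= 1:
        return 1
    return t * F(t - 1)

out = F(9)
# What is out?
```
Call trace:
F(t=9)
  F(t=8)
    F(t=7)
      F(t=6)
        F(t=5)
          F(t=4)
            F(t=3)
              F(t=2)
                F(t=1)
                -> return 1
              -> return 2
            -> return 6
          -> return 24
        -> return 120
      -> return 720
    -> return 5040
  -> return 40320
-> return 362880

Final answer: 362880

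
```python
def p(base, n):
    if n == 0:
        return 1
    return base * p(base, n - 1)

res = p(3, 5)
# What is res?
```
Call trace:
p(base=3, n=5)
  p(base=3, n=4)
    p(base=3, n=3)
      p(base=3, n=2)
        p(base=3, n=1)
          p(base=3, n=0)
          -> return 1
        -> return 3
      -> return 9
    -> return 27
  -> return 81
-> return 243

Final answer: 243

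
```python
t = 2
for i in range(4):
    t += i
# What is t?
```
Trace:
  t=2
  t=2, i=0
  t=3, i=1
  t=5, i=2
  t=8, i=3

Final answer: 8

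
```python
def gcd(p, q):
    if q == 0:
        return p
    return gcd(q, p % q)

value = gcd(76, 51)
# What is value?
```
Call trace:
gcd(p=76, q=51)
  gcd(p=51, q=25)
    gcd(p=25, q=1)
      gcd(p=1, q=0)
      -> return 1
    -> return 1
  -> return 1
-> return 1

Final answer: 1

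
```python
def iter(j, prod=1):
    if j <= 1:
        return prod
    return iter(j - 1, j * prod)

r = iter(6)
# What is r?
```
Call trace:
iter(j=6, prod=1)
  iter(j=5, prod=6)
    iter(j=4, prod=30)
      iter(j=3, prod=120)
        iter(j=2, prod=360)
          iter(j=1, prod=720)
          -> return 720
        -> return 720
      -> return 720
    -> return 720
  -> return 720
-> return 720

Final answer: 720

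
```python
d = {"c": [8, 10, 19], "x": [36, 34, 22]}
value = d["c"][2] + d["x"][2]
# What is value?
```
Trace:
  d={'c': [8, 10, 19], 'x': [36, 34, 22]}
  d={'c': [8, 10, 19], 'x': [36, 34, 22]}, value=41

Final answer: 41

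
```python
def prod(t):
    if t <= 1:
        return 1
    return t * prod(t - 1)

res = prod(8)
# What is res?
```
Call trace:
prod(t=8)
  prod(t=7)
    prod(t=6)
      prod(t=5)
        prod(t=4)
          prod(t=3)
            prod(t=2)
              prod(t=1)
              -> return 1
            -> return 2
          -> return 6
        -> return 24
      -> return 120
    -> return 720
  -> return 5040
-> return 40320

Final answer: 40320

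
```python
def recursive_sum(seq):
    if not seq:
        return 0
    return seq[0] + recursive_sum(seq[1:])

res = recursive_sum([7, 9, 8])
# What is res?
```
Call trace:
recursive_sum(seq=[7, 9, 8])
  recursive_sum(seq=[9, 8])
    recursive_sum(seq=[8])
      recursive_sum(seq=[])
      -> return 0
    -> return 8
  -> return 17
-> return 24

Final answer: 24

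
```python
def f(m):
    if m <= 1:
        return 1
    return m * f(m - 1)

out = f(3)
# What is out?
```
Call trace:
f(m=3)
  f(m=2)
    f(m=1)
    -> return 1
  -> return 2
-> return 6

Final answer: 6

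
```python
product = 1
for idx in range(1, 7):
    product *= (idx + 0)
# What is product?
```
Trace:
  product=1
  product=1, idx=1
  product=2, idx=2
  product=6, idx=3
  product=24, idx=4
  product=120, idx=5
  product=720, idx=6

Final answer: 720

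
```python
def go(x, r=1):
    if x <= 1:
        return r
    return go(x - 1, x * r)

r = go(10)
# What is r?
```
Call trace:
go(x=10, r=1)
  go(x=9, r=10)
    go(x=8, r=90)
      go(x=7, r=720)
        go(x=6, r=5040)
          go(x=5, r=30240)
            go(x=4, r=151200)
              go(x=3, r=604800)
                go(x=2, r=1814400)
                  go(x=1, r=3628800)
                  -> return 3628800
                -> return 3628800
              -> return 3628800
            -> return 3628800
          -> return 3628800
        -> return 3628800
      -> return 3628800
    -> return 3628800
  -> return 3628800
-> return 3628800

Final answer: 3628800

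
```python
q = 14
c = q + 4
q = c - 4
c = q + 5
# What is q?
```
Trace:
  q=14
  q=14, c=18
  q=14, c=18
  q=14, c=19

Final answer: 14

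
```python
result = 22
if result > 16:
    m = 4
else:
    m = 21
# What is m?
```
Trace:
  result=22
  result=22, m=4

Final answer: 4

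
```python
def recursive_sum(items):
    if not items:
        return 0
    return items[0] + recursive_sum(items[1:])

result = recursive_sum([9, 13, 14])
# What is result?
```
Call trace:
recursive_sum(items=[9, 13, 14])
  recursive_sum(items=[13, 14])
    recursive_sum(items=[14])
      recursive_sum(items=[])
      -> return 0
    -> return 14
  -> return 27
-> return 36

Final answer: 36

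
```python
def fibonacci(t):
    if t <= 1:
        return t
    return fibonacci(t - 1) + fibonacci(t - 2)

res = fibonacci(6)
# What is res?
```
Call trace (a repeated sub-call is expanded the first time; later identical calls just restate its return value):
fibonacci(t=6)
  fibonacci(t=5)
    fibonacci(t=4)
      fibonacci(t=3)
        fibonacci(t=2)
          fibonacci(t=1)
          -> return 1
          fibonacci(t=0)
          -> return 0
        -> return 1
        fibonacci(t=1)
        -> return 1
      -> return 2
      fibonacci(t=2) -> return 1  (same call as traced above)
    -> return 3
    fibonacci(t=3) -> return 2  (same call as traced above)
  -> return 5
  fibonacci(t=4) -> return 3  (same call as traced above)
-> return 8

Final answer: 8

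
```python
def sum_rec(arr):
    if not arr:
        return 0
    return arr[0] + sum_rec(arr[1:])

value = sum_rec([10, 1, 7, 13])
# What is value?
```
Call trace:
sum_rec(arr=[10, 1, 7, 13])
  sum_rec(arr=[1, 7, 13])
    sum_rec(arr=[7, 13])
      sum_rec(arr=[13])
        sum_rec(arr=[])
        -> return 0
      -> return 13
    -> return 20
  -> return 21
-> return 31

Final answer: 31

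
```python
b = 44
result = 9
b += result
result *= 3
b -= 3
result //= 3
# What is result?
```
Trace:
  b=44
  b=44, result=9
  b=53, result=9
  b=53, result=27
  b=50, result=27
  b=50, result=9

Final answer: 9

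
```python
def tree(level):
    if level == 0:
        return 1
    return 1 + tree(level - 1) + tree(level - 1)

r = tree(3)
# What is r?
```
Call trace (a repeated sub-call is expanded the first time; later identical calls just restate its return value):
tree(level=3)
  tree(level=2)
    tree(level=1)
      tree(level=0)
      -> return 1
      tree(level=0)
      -> return 1
    -> return 3
    tree(level=1) -> return 3  (same call as traced above)
  -> return 7
  tree(level=2) -> return 7  (same call as traced above)
-> return 15

Final answer: 15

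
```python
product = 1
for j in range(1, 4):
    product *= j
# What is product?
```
Trace:
  product=1
  product=1, j=1
  product=2, j=2
  product=6, j=3

Final answer: 6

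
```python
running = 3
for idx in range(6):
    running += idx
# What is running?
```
Trace:
  running=3
  running=3, idx=0
  running=4, idx=1
  running=6, idx=2
  running=9, idx=3
  running=13, idx=4
  running=18, idx=5

Final answer: 18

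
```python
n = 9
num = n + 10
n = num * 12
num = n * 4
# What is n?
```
Trace:
  n=9
  n=9, num=19
  n=228, num=19
  n=228, num=912

Final answer: 228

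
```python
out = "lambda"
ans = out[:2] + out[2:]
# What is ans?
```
Trace:
  out='lambda'
  out='lambda', ans='lambda'

Final answer: 'lambda'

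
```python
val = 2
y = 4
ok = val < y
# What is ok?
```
Trace:
  val=2
  val=2, y=4
  val=2, y=4, ok=True

Final answer: True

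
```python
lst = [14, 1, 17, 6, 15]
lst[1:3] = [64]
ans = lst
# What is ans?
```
Trace:
  lst=[14, 1, 17, 6, 15]
  lst=[14, 64, 6, 15]
  lst=[14, 64, 6, 15], ans=[14, 64, 6, 15]

Final answer: [14, 64, 6, 15]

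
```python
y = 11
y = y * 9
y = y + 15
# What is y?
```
Trace:
  y=11
  y=99
  y=114

Final answer: 114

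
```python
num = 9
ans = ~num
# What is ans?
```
Trace:
  num=9
  num=9, ans=-10

Final answer: -10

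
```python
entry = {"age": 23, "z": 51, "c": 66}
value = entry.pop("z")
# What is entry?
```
Trace:
  entry={'age': 23, 'z': 51, 'c': 66}
  entry={'age': 23, 'c': 66}, value=51

Final answer: {'age': 23, 'c': 66}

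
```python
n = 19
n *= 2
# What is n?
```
Trace:
  n=19
  n=38

Final answer: 38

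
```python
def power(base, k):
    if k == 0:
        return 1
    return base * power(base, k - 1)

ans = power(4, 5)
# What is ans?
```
Call trace:
power(base=4, k=5)
  power(base=4, k=4)
    power(base=4, k=3)
      power(base=4, k=2)
        power(base=4, k=1)
          power(base=4, k=0)
          -> return 1
        -> return 4
      -> return 16
    -> return 64
  -> return 256
-> return 1024

Final answer: 1024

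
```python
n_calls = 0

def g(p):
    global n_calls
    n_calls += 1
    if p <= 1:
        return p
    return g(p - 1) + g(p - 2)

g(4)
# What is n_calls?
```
Call trace (a repeated sub-call is expanded the first time; later identical calls just restate its return value):
g(p=4)
  g(p=3)
    g(p=2)
      g(p=1)
      -> return 1
      g(p=0)
      -> return 0
    -> return 1
    g(p=1)
    -> return 1
  -> return 2
  g(p=2) -> return 1  (same call as traced above)
-> return 3

n_calls is incremented once per call, so count the calls in each subtree. Let C(p) = number of calls made by g(p).
C(0) = C(1) = 1 (base case, no recursion); C(p) = 1 + C(p - 1) + C(p - 2) otherwise.
C(2) = 1 + C(1) + C(0) = 1 + 1 + 1 = 3
C(3) = 1 + C(2) + C(1) = 1 + 3 + 1 = 5
C(4) = 1 + C(3) + C(2) = 1 + 5 + 3 = 9
n_calls = C(4) = 9

Final answer: 9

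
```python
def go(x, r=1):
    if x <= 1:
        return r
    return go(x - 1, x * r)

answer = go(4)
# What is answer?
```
Call trace:
go(x=4, r=1)
  go(x=3, r=4)
    go(x=2, r=12)
      go(x=1, r=24)
      -> return 24
    -> return 24
  -> return 24
-> return 24

Final answer: 24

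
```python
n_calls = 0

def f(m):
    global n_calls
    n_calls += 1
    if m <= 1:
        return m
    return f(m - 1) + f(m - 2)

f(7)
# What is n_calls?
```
Call trace (a repeated sub-call is expanded the first time; later identical calls just restate its return value):
f(m=7)
  f(m=6)
    f(m=5)
      f(m=4)
        f(m=3)
          f(m=2)
            f(m=1)
            -> return 1
            f(m=0)
            -> return 0
          -> return 1
          f(m=1)
          -> return 1
        -> return 2
        f(m=2) -> return 1  (same call as traced above)
      -> return 3
      f(m=3) -> return 2  (same call as traced above)
    -> return 5
    f(m=4) -> return 3  (same call as traced above)
  -> return 8
  f(m=5) -> return 5  (same call as traced above)
-> return 13

n_calls is incremented once per call, so count the calls in each subtree. Let C(m) = number of calls made by f(m).
C(0) = C(1) = 1 (base case, no recursion); C(m) = 1 + C(m - 1) + C(m - 2) otherwise.
C(2) = 1 + C(1) + C(0) = 1 + 1 + 1 = 3
C(3) = 1 + C(2) + C(1) = 1 + 3 + 1 = 5
C(4) = 1 + C(3) + C(2) = 1 + 5 + 3 = 9
C(5) = 1 + C(4) + C(3) = 1 + 9 + 5 = 15
C(6) = 1 + C(5) + C(4) = 1 + 15 + 9 = 25
C(7) = 1 + C(6) + C(5) = 1 + 25 + 15 = 41
n_calls = C(7) = 41

Final answer: 41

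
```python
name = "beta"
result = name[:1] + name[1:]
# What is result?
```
Trace:
  name='beta'
  name='beta', result='beta'

Final answer: 'beta'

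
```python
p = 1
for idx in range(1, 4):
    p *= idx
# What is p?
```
Trace:
  p=1
  p=1, idx=1
  p=2, idx=2
  p=6, idx=3

Final answer: 6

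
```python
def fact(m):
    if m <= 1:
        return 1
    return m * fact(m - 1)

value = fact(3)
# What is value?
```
Call trace:
fact(m=3)
  fact(m=2)
    fact(m=1)
    -> return 1
  -> return 2
-> return 6

Final answer: 6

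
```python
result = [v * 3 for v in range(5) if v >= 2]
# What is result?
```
Trace:
  v=0
  v=1
  v=2
  v=3
  v=4
  result=[6, 9, 12]

Final answer: [6, 9, 12]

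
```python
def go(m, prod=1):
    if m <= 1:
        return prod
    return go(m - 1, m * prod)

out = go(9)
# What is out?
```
Call trace:
go(m=9, prod=1)
  go(m=8, prod=9)
    go(m=7, prod=72)
      go(m=6, prod=504)
        go(m=5, prod=3024)
          go(m=4, prod=15120)
            go(m=3, prod=60480)
              go(m=2, prod=181440)
                go(m=1, prod=362880)
                -> return 362880
              -> return 362880
            -> return 362880
          -> return 362880
        -> return 362880
      -> return 362880
    -> return 362880
  -> return 362880
-> return 362880

Final answer: 362880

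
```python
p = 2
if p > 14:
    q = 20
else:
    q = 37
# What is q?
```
Trace:
  p=2
  p=2, q=37

Final answer: 37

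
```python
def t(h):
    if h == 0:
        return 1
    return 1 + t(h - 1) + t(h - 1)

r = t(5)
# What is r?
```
Call trace (a repeated sub-call is expanded the first time; later identical calls just restate its return value):
t(h=5)
  t(h=4)
    t(h=3)
      t(h=2)
        t(h=1)
          t(h=0)
          -> return 1
          t(h=0)
          -> return 1
        -> return 3
        t(h=1) -> return 3  (same call as traced above)
      -> return 7
      t(h=2) -> return 7  (same call as traced above)
    -> return 15
    t(h=3) -> return 15  (same call as traced above)
  -> return 31
  t(h=4) -> return 31  (same call as traced above)
-> return 63

Final answer: 63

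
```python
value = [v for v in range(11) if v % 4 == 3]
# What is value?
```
Trace:
  v=0
  v=1
  v=2
  v=3
  v=4
  v=5
  v=6
  v=7
  v=8
  v=9
  v=10
  value=[3, 7]

Final answer: [3, 7]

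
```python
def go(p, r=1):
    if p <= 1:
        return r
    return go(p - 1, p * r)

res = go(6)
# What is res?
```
Call trace:
go(p=6, r=1)
  go(p=5, r=6)
    go(p=4, r=30)
      go(p=3, r=120)
        go(p=2, r=360)
          go(p=1, r=720)
          -> return 720
        -> return 720
      -> return 720
    -> return 720
  -> return 720
-> return 720

Final answer: 720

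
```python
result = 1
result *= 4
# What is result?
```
Trace:
  result=1
  result=4

Final answer: 4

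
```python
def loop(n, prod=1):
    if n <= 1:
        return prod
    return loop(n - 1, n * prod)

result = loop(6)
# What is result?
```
Call trace:
loop(n=6, prod=1)
  loop(n=5, prod=6)
    loop(n=4, prod=30)
      loop(n=3, prod=120)
        loop(n=2, prod=360)
          loop(n=1, prod=720)
          -> return 720
        -> return 720
      -> return 720
    -> return 720
  -> return 720
-> return 720

Final answer: 720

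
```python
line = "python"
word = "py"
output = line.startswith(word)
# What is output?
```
Trace:
  line='python'
  line='python', word='py'
  line='python', word='py', output=True

Final answer: True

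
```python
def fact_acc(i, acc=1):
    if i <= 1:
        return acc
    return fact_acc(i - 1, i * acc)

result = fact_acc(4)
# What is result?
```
Call trace:
fact_acc(i=4, acc=1)
  fact_acc(i=3, acc=4)
    fact_acc(i=2, acc=12)
      fact_acc(i=1, acc=24)
      -> return 24
    -> return 24
  -> return 24
-> return 24

Final answer: 24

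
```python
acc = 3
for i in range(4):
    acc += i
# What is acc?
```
Trace:
  acc=3
  acc=3, i=0
  acc=4, i=1
  acc=6, i=2
  acc=9, i=3

Final answer: 9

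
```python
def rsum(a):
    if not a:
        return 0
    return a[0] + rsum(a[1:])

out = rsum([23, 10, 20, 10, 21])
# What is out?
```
Call trace:
rsum(a=[23, 10, 20, 10, 21])
  rsum(a=[10, 20, 10, 21])
    rsum(a=[20, 10, 21])
      rsum(a=[10, 21])
        rsum(a=[21])
          rsum(a=[])
          -> return 0
        -> return 21
      -> return 31
    -> return 51
  -> return 61
-> return 84

Final answer: 84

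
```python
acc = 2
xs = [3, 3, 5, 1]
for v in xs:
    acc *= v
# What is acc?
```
Trace:
  acc=2
  acc=6, v=3
  acc=18, v=3
  acc=90, v=5
  acc=90, v=1

Final answer: 90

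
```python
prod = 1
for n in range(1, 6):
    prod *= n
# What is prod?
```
Trace:
  prod=1
  prod=1, n=1
  prod=2, n=2
  prod=6, n=3
  prod=24, n=4
  prod=120, n=5

Final answer: 120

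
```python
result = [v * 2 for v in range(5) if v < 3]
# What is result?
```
Trace:
  v=0
  v=1
  v=2
  v=3
  v=4
  result=[0, 2, 4]

Final answer: [0, 2, 4]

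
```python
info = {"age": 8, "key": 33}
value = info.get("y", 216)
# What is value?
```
Trace:
  info={'age': 8, 'key': 33}
  info={'age': 8, 'key': 33}, value=216

Final answer: 216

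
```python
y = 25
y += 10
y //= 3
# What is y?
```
Trace:
  y=25
  y=35
  y=11

Final answer: 11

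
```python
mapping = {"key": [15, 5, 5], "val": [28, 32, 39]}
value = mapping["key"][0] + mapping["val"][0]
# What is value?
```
Trace:
  mapping={'key': [15, 5, 5], 'val': [28, 32, 39]}
  mapping={'key': [15, 5, 5], 'val': [28, 32, 39]}, value=43

Final answer: 43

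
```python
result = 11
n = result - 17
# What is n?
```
Trace:
  result=11
  result=11, n=-6

Final answer: -6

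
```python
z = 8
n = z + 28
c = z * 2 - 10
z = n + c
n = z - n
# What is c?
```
Trace:
  z=8
  z=8, n=36
  z=8, n=36, c=6
  z=42, n=36, c=6
  z=42, n=6, c=6

Final answer: 6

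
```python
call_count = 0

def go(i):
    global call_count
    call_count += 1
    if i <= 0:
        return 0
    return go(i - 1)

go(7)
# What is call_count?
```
Call trace:
go(i=7)
  go(i=6)
    go(i=5)
      go(i=4)
        go(i=3)
          go(i=2)
            go(i=1)
              go(i=0)
              -> return 0
            -> return 0
          -> return 0
        -> return 0
      -> return 0
    -> return 0
  -> return 0
-> return 0

call_count is incremented once per call. go is entered once for each i = 7, 6, 5, 4, 3, 2, 1, 0 (the i <= 0 call returns without recursing), i.e. 7 + 1 calls.
call_count = 8

Final answer: 8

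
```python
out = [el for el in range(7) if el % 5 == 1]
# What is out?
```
Trace:
  el=0
  el=1
  el=2
  el=3
  el=4
  el=5
  el=6
  out=[1, 6]

Final answer: [1, 6]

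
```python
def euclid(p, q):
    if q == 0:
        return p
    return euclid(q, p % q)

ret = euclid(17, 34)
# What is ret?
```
Call trace:
euclid(p=17, q=34)
  euclid(p=34, q=17)
    euclid(p=17, q=0)
    -> return 17
  -> return 17
-> return 17

Final answer: 17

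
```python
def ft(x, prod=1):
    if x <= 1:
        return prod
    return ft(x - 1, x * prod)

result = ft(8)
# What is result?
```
Call trace:
ft(x=8, prod=1)
  ft(x=7, prod=8)
    ft(x=6, prod=56)
      ft(x=5, prod=336)
        ft(x=4, prod=1680)
          ft(x=3, prod=6720)
            ft(x=2, prod=20160)
              ft(x=1, prod=40320)
              -> return 40320
            -> return 40320
          -> return 40320
        -> return 40320
      -> return 40320
    -> return 40320
  -> return 40320
-> return 40320

Final answer: 40320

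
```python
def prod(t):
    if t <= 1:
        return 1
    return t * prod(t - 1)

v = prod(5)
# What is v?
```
Call trace:
prod(t=5)
  prod(t=4)
    prod(t=3)
      prod(t=2)
        prod(t=1)
        -> return 1
      -> return 2
    -> return 6
  -> return 24
-> return 120

Final answer: 120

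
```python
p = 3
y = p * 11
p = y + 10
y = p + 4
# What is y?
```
Trace:
  p=3
  p=3, y=33
  p=43, y=33
  p=43, y=47

Final answer: 47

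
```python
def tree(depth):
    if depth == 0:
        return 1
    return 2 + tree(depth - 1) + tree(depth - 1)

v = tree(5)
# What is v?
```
Call trace (a repeated sub-call is expanded the first time; later identical calls just restate its return value):
tree(depth=5)
  tree(depth=4)
    tree(depth=3)
      tree(depth=2)
        tree(depth=1)
          tree(depth=0)
          -> return 1
          tree(depth=0)
          -> return 1
        -> return 4
        tree(depth=1) -> return 4  (same call as traced above)
      -> return 10
      tree(depth=2) -> return 10  (same call as traced above)
    -> return 22
    tree(depth=3) -> return 22  (same call as traced above)
  -> return 46
  tree(depth=4) -> return 46  (same call as traced above)
-> return 94

Final answer: 94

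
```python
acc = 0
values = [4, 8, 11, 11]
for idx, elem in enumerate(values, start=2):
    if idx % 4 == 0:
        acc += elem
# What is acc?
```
Trace:
  acc=0
  acc=0, idx=2, elem=4
  acc=0, idx=3, elem=8
  acc=11, idx=4, elem=11
  acc=11, idx=5, elem=11

Final answer: 11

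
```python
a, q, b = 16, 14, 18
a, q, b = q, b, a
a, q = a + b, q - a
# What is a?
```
Trace:
  a=16, q=14, b=18
  a=14, q=18, b=16
  a=30, q=4, b=16

Final answer: 30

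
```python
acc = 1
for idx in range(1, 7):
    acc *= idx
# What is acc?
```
Trace:
  acc=1
  acc=1, idx=1
  acc=2, idx=2
  acc=6, idx=3
  acc=24, idx=4
  acc=120, idx=5
  acc=720, idx=6

Final answer: 720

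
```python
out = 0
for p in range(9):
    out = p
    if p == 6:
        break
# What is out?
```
Trace:
  out=0
  out=0, p=0
  out=1, p=1
  out=2, p=2
  out=3, p=3
  out=4, p=4
  out=5, p=5
  out=6, p=6

Final answer: 6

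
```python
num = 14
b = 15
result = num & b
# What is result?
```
Trace:
  num=14
  num=14, b=15
  num=14, b=15, result=14

Final answer: 14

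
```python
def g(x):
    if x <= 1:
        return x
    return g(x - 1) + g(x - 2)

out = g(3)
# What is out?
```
Call trace:
g(x=3)
  g(x=2)
    g(x=1)
    -> return 1
    g(x=0)
    -> return 0
  -> return 1
  g(x=1)
  -> return 1
-> return 2

Final answer: 2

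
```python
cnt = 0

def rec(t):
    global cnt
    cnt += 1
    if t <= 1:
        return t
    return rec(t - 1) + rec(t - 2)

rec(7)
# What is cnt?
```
Call trace (a repeated sub-call is expanded the first time; later identical calls just restate its return value):
rec(t=7)
  rec(t=6)
    rec(t=5)
      rec(t=4)
        rec(t=3)
          rec(t=2)
            rec(t=1)
            -> return 1
            rec(t=0)
            -> return 0
          -> return 1
          rec(t=1)
          -> return 1
        -> return 2
        rec(t=2) -> return 1  (same call as traced above)
      -> return 3
      rec(t=3) -> return 2  (same call as traced above)
    -> return 5
    rec(t=4) -> return 3  (same call as traced above)
  -> return 8
  rec(t=5) -> return 5  (same call as traced above)
-> return 13

cnt is incremented once per call, so count the calls in each subtree. Let C(t) = number of calls made by rec(t).
C(0) = C(1) = 1 (base case, no recursion); C(t) = 1 + C(t - 1) + C(t - 2) otherwise.
C(2) = 1 + C(1) + C(0) = 1 + 1 + 1 = 3
C(3) = 1 + C(2) + C(1) = 1 + 3 + 1 = 5
C(4) = 1 + C(3) + C(2) = 1 + 5 + 3 = 9
C(5) = 1 + C(4) + C(3) = 1 + 9 + 5 = 15
C(6) = 1 + C(5) + C(4) = 1 + 15 + 9 = 25
C(7) = 1 + C(6) + C(5) = 1 + 25 + 15 = 41
cnt = C(7) = 41

Final answer: 41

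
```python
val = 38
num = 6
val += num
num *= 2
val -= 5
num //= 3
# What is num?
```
Trace:
  val=38
  val=38, num=6
  val=44, num=6
  val=44, num=12
  val=39, num=12
  val=39, num=4

Final answer: 4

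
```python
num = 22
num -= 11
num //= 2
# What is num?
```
Trace:
  num=22
  num=11
  num=5

Final answer: 5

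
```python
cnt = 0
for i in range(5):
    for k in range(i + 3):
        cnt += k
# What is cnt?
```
Trace:
  cnt=0
  cnt=0, i=0, k=0
  cnt=1, i=0, k=1
  cnt=3, i=0, k=2
  cnt=3, i=1, k=0
  cnt=4, i=1, k=1
  cnt=6, i=1, k=2
  cnt=9, i=1, k=3
  cnt=9, i=2, k=0
  cnt=10, i=2, k=1
  cnt=12, i=2, k=2
  cnt=15, i=2, k=3
  cnt=19, i=2, k=4
  cnt=19, i=3, k=0
  cnt=20, i=3, k=1
  cnt=22, i=3, k=2
  cnt=25, i=3, k=3
  cnt=29, i=3, k=4
  cnt=34, i=3, k=5
  cnt=34, i=4, k=0
  cnt=35, i=4, k=1
  cnt=37, i=4, k=2
  cnt=40, i=4, k=3
  cnt=44, i=4, k=4
  cnt=49, i=4, k=5
  cnt=55, i=4, k=6

Final answer: 55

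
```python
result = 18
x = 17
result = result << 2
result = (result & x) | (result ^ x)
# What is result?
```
Trace:
  result=18
  result=18, x=17
  result=72, x=17
  result=89, x=17

Final answer: 89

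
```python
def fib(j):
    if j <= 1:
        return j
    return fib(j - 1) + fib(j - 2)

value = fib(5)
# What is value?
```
Call trace (a repeated sub-call is expanded the first time; later identical calls just restate its return value):
fib(j=5)
  fib(j=4)
    fib(j=3)
      fib(j=2)
        fib(j=1)
        -> return 1
        fib(j=0)
        -> return 0
      -> return 1
      fib(j=1)
      -> return 1
    -> return 2
    fib(j=2) -> return 1  (same call as traced above)
  -> return 3
  fib(j=3) -> return 2  (same call as traced above)
-> return 5

Final answer: 5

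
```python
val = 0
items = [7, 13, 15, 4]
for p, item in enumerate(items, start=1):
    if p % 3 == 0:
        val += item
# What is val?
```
Trace:
  val=0
  val=0, p=1, item=7
  val=0, p=2, item=13
  val=15, p=3, item=15
  val=15, p=4, item=4

Final answer: 15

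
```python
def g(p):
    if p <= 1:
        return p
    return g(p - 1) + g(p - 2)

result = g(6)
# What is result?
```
Call trace (a repeated sub-call is expanded the first time; later identical calls just restate its return value):
g(p=6)
  g(p=5)
    g(p=4)
      g(p=3)
        g(p=2)
          g(p=1)
          -> return 1
          g(p=0)
          -> return 0
        -> return 1
        g(p=1)
        -> return 1
      -> return 2
      g(p=2) -> return 1  (same call as traced above)
    -> return 3
    g(p=3) -> return 2  (same call as traced above)
  -> return 5
  g(p=4) -> return 3  (same call as traced above)
-> return 8

Final answer: 8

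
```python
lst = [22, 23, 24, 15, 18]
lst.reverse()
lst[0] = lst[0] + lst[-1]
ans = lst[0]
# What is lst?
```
Trace:
  lst=[22, 23, 24, 15, 18]
  lst=[18, 15, 24, 23, 22]
  lst=[40, 15, 24, 23, 22]
  lst=[40, 15, 24, 23, 22], ans=40

Final answer: [40, 15, 24, 23, 22]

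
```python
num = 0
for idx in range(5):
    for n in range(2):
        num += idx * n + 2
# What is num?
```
Trace:
  num=0
  num=2, idx=0, n=0
  num=4, idx=0, n=1
  num=6, idx=1, n=0
  num=9, idx=1, n=1
  num=11, idx=2, n=0
  num=15, idx=2, n=1
  num=17, idx=3, n=0
  num=22, idx=3, n=1
  num=24, idx=4, n=0
  num=30, idx=4, n=1

Final answer: 30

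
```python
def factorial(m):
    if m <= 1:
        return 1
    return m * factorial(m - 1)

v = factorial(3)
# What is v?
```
Call trace:
factorial(m=3)
  factorial(m=2)
    factorial(m=1)
    -> return 1
  -> return 2
-> return 6

Final answer: 6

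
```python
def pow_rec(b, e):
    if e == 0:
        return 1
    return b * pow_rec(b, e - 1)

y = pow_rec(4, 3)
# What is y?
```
Call trace:
pow_rec(b=4, e=3)
  pow_rec(b=4, e=2)
    pow_rec(b=4, e=1)
      pow_rec(b=4, e=0)
      -> return 1
    -> return 4
  -> return 16
-> return 64

Final answer: 64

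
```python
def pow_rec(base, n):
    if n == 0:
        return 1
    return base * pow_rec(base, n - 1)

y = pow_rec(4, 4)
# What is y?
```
Call trace:
pow_rec(base=4, n=4)
  pow_rec(base=4, n=3)
    pow_rec(base=4, n=2)
      pow_rec(base=4, n=1)
        pow_rec(base=4, n=0)
        -> return 1
      -> return 4
    -> return 16
  -> return 64
-> return 256

Final answer: 256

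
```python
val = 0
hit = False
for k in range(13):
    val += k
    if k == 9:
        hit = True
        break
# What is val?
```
Trace:
  val=0
  val=0, hit=False
  val=0, hit=False, k=0
  val=1, hit=False, k=1
  val=3, hit=False, k=2
  val=6, hit=False, k=3
  val=10, hit=False, k=4
  val=15, hit=False, k=5
  val=21, hit=False, k=6
  val=28, hit=False, k=7
  val=36, hit=False, k=8
  val=45, hit=True, k=9

Final answer: 45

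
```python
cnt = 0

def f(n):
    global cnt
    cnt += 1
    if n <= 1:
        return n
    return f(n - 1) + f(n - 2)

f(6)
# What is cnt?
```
Call trace (a repeated sub-call is expanded the first time; later identical calls just restate its return value):
f(n=6)
  f(n=5)
    f(n=4)
      f(n=3)
        f(n=2)
          f(n=1)
          -> return 1
          f(n=0)
          -> return 0
        -> return 1
        f(n=1)
        -> return 1
      -> return 2
      f(n=2) -> return 1  (same call as traced above)
    -> return 3
    f(n=3) -> return 2  (same call as traced above)
  -> return 5
  f(n=4) -> return 3  (same call as traced above)
-> return 8

cnt is incremented once per call, so count the calls in each subtree. Let C(n) = number of calls made by f(n).
C(0) = C(1) = 1 (base case, no recursion); C(n) = 1 + C(n - 1) + C(n - 2) otherwise.
C(2) = 1 + C(1) + C(0) = 1 + 1 + 1 = 3
C(3) = 1 + C(2) + C(1) = 1 + 3 + 1 = 5
C(4) = 1 + C(3) + C(2) = 1 + 5 + 3 = 9
C(5) = 1 + C(4) + C(3) = 1 + 9 + 5 = 15
C(6) = 1 + C(5) + C(4) = 1 + 15 + 9 = 25
cnt = C(6) = 25

Final answer: 25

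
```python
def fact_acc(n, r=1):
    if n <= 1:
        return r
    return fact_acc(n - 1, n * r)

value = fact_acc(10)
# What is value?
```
Call trace:
fact_acc(n=10, r=1)
  fact_acc(n=9, r=10)
    fact_acc(n=8, r=90)
      fact_acc(n=7, r=720)
        fact_acc(n=6, r=5040)
          fact_acc(n=5, r=30240)
            fact_acc(n=4, r=151200)
              fact_acc(n=3, r=604800)
                fact_acc(n=2, r=1814400)
                  fact_acc(n=1, r=3628800)
                  -> return 3628800
                -> return 3628800
              -> return 3628800
            -> return 3628800
          -> return 3628800
        -> return 3628800
      -> return 3628800
    -> return 3628800
  -> return 3628800
-> return 3628800

Final answer: 3628800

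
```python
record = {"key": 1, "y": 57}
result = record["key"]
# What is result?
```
Trace:
  record={'key': 1, 'y': 57}
  record={'key': 1, 'y': 57}, result=1

Final answer: 1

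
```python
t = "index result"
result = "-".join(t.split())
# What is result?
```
Trace:
  t='index result'
  t='index result', result='index-result'

Final answer: 'index-result'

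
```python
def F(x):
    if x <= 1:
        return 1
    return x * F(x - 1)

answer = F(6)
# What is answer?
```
Call trace:
F(x=6)
  F(x=5)
    F(x=4)
      F(x=3)
        F(x=2)
          F(x=1)
          -> return 1
        -> return 2
      -> return 6
    -> return 24
  -> return 120
-> return 720

Final answer: 720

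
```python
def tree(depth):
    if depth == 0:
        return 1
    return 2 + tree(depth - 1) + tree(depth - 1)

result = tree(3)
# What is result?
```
Call trace (a repeated sub-call is expanded the first time; later identical calls just restate its return value):
tree(depth=3)
  tree(depth=2)
    tree(depth=1)
      tree(depth=0)
      -> return 1
      tree(depth=0)
      -> return 1
    -> return 4
    tree(depth=1) -> return 4  (same call as traced above)
  -> return 10
  tree(depth=2) -> return 10  (same call as traced above)
-> return 22

Final answer: 22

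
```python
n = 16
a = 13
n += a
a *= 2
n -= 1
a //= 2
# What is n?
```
Trace:
  n=16
  n=16, a=13
  n=29, a=13
  n=29, a=26
  n=28, a=26
  n=28, a=13

Final answer: 28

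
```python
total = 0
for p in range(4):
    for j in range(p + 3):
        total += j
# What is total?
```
Trace:
  total=0
  total=0, p=0, j=0
  total=1, p=0, j=1
  total=3, p=0, j=2
  total=3, p=1, j=0
  total=4, p=1, j=1
  total=6, p=1, j=2
  total=9, p=1, j=3
  total=9, p=2, j=0
  total=10, p=2, j=1
  total=12, p=2, j=2
  total=15, p=2, j=3
  total=19, p=2, j=4
  total=19, p=3, j=0
  total=20, p=3, j=1
  total=22, p=3, j=2
  total=25, p=3, j=3
  total=29, p=3, j=4
  total=34, p=3, j=5

Final answer: 34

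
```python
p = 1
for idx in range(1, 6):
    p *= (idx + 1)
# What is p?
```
Trace:
  p=1
  p=2, idx=1
  p=6, idx=2
  p=24, idx=3
  p=120, idx=4
  p=720, idx=5

Final answer: 720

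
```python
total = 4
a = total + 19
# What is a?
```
Trace:
  total=4
  total=4, a=23

Final answer: 23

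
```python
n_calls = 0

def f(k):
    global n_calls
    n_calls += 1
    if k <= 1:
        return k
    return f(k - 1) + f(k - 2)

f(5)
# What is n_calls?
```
Call trace (a repeated sub-call is expanded the first time; later identical calls just restate its return value):
f(k=5)
  f(k=4)
    f(k=3)
      f(k=2)
        f(k=1)
        -> return 1
        f(k=0)
        -> return 0
      -> return 1
      f(k=1)
      -> return 1
    -> return 2
    f(k=2) -> return 1  (same call as traced above)
  -> return 3
  f(k=3) -> return 2  (same call as traced above)
-> return 5

n_calls is incremented once per call, so count the calls in each subtree. Let C(k) = number of calls made by f(k).
C(0) = C(1) = 1 (base case, no recursion); C(k) = 1 + C(k - 1) + C(k - 2) otherwise.
C(2) = 1 + C(1) + C(0) = 1 + 1 + 1 = 3
C(3) = 1 + C(2) + C(1) = 1 + 3 + 1 = 5
C(4) = 1 + C(3) + C(2) = 1 + 5 + 3 = 9
C(5) = 1 + C(4) + C(3) = 1 + 9 + 5 = 15
n_calls = C(5) = 15

Final answer: 15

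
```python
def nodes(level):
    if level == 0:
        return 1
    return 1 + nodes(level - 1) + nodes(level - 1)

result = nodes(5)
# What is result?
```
Call trace (a repeated sub-call is expanded the first time; later identical calls just restate its return value):
nodes(level=5)
  nodes(level=4)
    nodes(level=3)
      nodes(level=2)
        nodes(level=1)
          nodes(level=0)
          -> return 1
          nodes(level=0)
          -> return 1
        -> return 3
        nodes(level=1) -> return 3  (same call as traced above)
      -> return 7
      nodes(level=2) -> return 7  (same call as traced above)
    -> return 15
    nodes(level=3) -> return 15  (same call as traced above)
  -> return 31
  nodes(level=4) -> return 31  (same call as traced above)
-> return 63

Final answer: 63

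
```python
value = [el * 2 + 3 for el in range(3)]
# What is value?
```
Trace:
  el=0
  el=1
  el=2
  value=[3, 5, 7]

Final answer: [3, 5, 7]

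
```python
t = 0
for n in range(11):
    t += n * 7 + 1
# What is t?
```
Trace:
  t=0
  t=1, n=0
  t=9, n=1
  t=24, n=2
  t=46, n=3
  t=75, n=4
  t=111, n=5
  t=154, n=6
  t=204, n=7
  t=261, n=8
  t=325, n=9
  t=396, n=10

Final answer: 396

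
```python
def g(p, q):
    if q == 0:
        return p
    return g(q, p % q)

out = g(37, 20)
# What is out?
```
Call trace:
g(p=37, q=20)
  g(p=20, q=17)
    g(p=17, q=3)
      g(p=3, q=2)
        g(p=2, q=1)
          g(p=1, q=0)
          -> return 1
        -> return 1
      -> return 1
    -> return 1
  -> return 1
-> return 1

Final answer: 1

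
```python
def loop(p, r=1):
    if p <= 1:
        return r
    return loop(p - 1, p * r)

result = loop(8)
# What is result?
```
Call trace:
loop(p=8, r=1)
  loop(p=7, r=8)
    loop(p=6, r=56)
      loop(p=5, r=336)
        loop(p=4, r=1680)
          loop(p=3, r=6720)
            loop(p=2, r=20160)
              loop(p=1, r=40320)
              -> return 40320
            -> return 40320
          -> return 40320
        -> return 40320
      -> return 40320
    -> return 40320
  -> return 40320
-> return 40320

Final answer: 40320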